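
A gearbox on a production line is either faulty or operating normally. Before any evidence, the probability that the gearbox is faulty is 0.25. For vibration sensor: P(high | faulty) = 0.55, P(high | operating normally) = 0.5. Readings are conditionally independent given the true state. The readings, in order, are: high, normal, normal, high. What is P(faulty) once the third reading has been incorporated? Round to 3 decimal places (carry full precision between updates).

After 'high': P(faulty) = 0.55·0.2500 / (0.55·0.2500 + 0.5·0.7500) ≈ 0.2683
After 'normal': P(faulty) = 0.45·0.2683 / (0.45·0.2683 + 0.5·0.7317) ≈ 0.2481
After 'normal': P(faulty) = 0.45·0.2481 / (0.45·0.2481 + 0.5·0.7519) ≈ 0.2290

0.229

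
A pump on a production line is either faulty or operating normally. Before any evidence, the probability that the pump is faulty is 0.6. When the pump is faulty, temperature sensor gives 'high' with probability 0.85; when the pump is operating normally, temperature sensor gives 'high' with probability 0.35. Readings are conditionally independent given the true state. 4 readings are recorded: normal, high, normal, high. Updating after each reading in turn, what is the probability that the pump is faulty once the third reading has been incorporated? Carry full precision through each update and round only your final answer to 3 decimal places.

0.162

Apply Bayes' rule sequentially, carrying P(faulty) forward.
After 'normal': P(faulty) = 0.15·0.6000 / (0.15·0.6000 + 0.65·0.4000) ≈ 0.2571
After 'high': P(faulty) = 0.85·0.2571 / (0.85·0.2571 + 0.35·0.7429) ≈ 0.4567
After 'normal': P(faulty) = 0.15·0.4567 / (0.15·0.4567 + 0.65·0.5433) ≈ 0.1625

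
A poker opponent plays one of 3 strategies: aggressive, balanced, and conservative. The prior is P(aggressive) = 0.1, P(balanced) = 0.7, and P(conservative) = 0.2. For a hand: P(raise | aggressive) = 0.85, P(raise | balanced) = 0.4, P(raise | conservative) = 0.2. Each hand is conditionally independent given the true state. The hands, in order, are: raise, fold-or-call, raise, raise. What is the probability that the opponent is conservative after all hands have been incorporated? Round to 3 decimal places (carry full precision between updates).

0.034

Apply Bayes' rule sequentially, carrying P(conservative) forward.
After 'raise': normaliser = 0.85·0.1000 + 0.4·0.7000 + 0.2·0.2000; P(aggressive) ≈ 0.2099, P(balanced) ≈ 0.6914, P(conservative) ≈ 0.0988
After 'fold-or-call': normaliser = 0.15·0.2099 + 0.6·0.6914 + 0.8·0.0988; P(aggressive) ≈ 0.0599, P(balanced) ≈ 0.7897, P(conservative) ≈ 0.1504
After 'raise': normaliser = 0.85·0.0599 + 0.4·0.7897 + 0.2·0.1504; P(aggressive) ≈ 0.1283, P(balanced) ≈ 0.7959, P(conservative) ≈ 0.0758
After 'raise': normaliser = 0.85·0.1283 + 0.4·0.7959 + 0.2·0.0758; P(aggressive) ≈ 0.2465, P(balanced) ≈ 0.7193, P(conservative) ≈ 0.0343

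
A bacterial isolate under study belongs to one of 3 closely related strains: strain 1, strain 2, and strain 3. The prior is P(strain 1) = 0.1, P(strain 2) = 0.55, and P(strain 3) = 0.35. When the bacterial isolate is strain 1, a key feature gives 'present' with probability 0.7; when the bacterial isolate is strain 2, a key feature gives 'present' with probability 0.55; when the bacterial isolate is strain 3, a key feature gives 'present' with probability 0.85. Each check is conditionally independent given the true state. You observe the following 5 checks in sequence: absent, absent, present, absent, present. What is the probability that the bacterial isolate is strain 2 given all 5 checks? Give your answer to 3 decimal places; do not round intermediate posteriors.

Apply Bayes' rule sequentially, carrying P(strain 2) forward.
After 'absent': normaliser = 0.3·0.1000 + 0.45·0.5500 + 0.15·0.3500; P(strain 1) ≈ 0.0909, P(strain 2) ≈ 0.7500, P(strain 3) ≈ 0.1591
After 'absent': normaliser = 0.3·0.0909 + 0.45·0.7500 + 0.15·0.1591; P(strain 1) ≈ 0.0702, P(strain 2) ≈ 0.8684, P(strain 3) ≈ 0.0614
After 'present': normaliser = 0.7·0.0702 + 0.55·0.8684 + 0.85·0.0614; P(strain 1) ≈ 0.0848, P(strain 2) ≈ 0.8250, P(strain 3) ≈ 0.0902
After 'absent': normaliser = 0.3·0.0848 + 0.45·0.8250 + 0.15·0.0902; P(strain 1) ≈ 0.0620, P(strain 2) ≈ 0.9050, P(strain 3) ≈ 0.0330
After 'present': normaliser = 0.7·0.0620 + 0.55·0.9050 + 0.85·0.0330; P(strain 1) ≈ 0.0763, P(strain 2) ≈ 0.8745, P(strain 3) ≈ 0.0492

0.874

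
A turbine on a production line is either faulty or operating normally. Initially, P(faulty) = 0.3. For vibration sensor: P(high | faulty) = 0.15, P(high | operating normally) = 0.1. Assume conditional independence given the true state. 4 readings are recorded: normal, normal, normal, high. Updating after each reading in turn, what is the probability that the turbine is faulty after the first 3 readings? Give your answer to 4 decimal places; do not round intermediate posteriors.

0.2653

After 'normal': P(faulty) = 0.85·0.3000 / (0.85·0.3000 + 0.9·0.7000) ≈ 0.2881
After 'normal': P(faulty) = 0.85·0.2881 / (0.85·0.2881 + 0.9·0.7119) ≈ 0.2766
After 'normal': P(faulty) = 0.85·0.2766 / (0.85·0.2766 + 0.9·0.7234) ≈ 0.2653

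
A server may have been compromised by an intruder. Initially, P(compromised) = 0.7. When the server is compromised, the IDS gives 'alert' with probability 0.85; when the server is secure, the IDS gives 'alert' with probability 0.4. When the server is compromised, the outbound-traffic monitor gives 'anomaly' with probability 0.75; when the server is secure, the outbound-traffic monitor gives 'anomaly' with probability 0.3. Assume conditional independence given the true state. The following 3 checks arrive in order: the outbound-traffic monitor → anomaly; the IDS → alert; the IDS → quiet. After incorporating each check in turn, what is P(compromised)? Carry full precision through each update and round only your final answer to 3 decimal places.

0.756

After the outbound-traffic monitor='anomaly': P(compromised) = 0.75·0.7000 / (0.75·0.7000 + 0.3·0.3000) ≈ 0.8537
After the IDS='alert': P(compromised) = 0.85·0.8537 / (0.85·0.8537 + 0.4·0.1463) ≈ 0.9253
After the IDS='quiet': P(compromised) = 0.15·0.9253 / (0.15·0.9253 + 0.6·0.0747) ≈ 0.7560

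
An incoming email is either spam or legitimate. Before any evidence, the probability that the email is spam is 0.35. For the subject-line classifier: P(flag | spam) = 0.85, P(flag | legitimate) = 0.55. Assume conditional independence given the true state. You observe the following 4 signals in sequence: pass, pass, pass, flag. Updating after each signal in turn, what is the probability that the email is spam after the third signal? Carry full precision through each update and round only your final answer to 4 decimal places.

0.0196

Each posterior becomes the prior for the next update.
After 'pass': P(spam) = 0.15·0.3500 / (0.15·0.3500 + 0.45·0.6500) ≈ 0.1522
After 'pass': P(spam) = 0.15·0.1522 / (0.15·0.1522 + 0.45·0.8478) ≈ 0.0565
After 'pass': P(spam) = 0.15·0.0565 / (0.15·0.0565 + 0.45·0.9435) ≈ 0.0196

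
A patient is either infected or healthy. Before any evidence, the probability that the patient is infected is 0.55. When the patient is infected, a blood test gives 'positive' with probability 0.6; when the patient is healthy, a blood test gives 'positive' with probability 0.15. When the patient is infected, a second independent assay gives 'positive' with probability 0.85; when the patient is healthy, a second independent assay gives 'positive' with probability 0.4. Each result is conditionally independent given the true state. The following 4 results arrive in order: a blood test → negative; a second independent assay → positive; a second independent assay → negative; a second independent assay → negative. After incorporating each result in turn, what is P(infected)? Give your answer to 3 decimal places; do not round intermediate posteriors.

0.071

After a blood test='negative': P(infected) = 0.4·0.5500 / (0.4·0.5500 + 0.85·0.4500) ≈ 0.3651
After a second independent assay='positive': P(infected) = 0.85·0.3651 / (0.85·0.3651 + 0.4·0.6349) ≈ 0.5500
After a second independent assay='negative': P(infected) = 0.15·0.5500 / (0.15·0.5500 + 0.6·0.4500) ≈ 0.2340
After a second independent assay='negative': P(infected) = 0.15·0.2340 / (0.15·0.2340 + 0.6·0.7660) ≈ 0.0710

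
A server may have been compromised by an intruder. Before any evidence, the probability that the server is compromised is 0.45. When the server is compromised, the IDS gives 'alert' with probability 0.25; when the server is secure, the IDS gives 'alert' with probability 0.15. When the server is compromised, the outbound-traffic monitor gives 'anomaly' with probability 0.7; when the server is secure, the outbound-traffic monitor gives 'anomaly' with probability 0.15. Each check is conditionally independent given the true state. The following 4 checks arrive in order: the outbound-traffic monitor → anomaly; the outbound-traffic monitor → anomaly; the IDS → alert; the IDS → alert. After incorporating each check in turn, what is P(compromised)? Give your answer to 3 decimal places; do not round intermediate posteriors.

0.980

After the outbound-traffic monitor='anomaly': P(compromised) = 0.7·0.4500 / (0.7·0.4500 + 0.15·0.5500) ≈ 0.7925
After the outbound-traffic monitor='anomaly': P(compromised) = 0.7·0.7925 / (0.7·0.7925 + 0.15·0.2075) ≈ 0.9469
After the IDS='alert': P(compromised) = 0.25·0.9469 / (0.25·0.9469 + 0.15·0.0531) ≈ 0.9674
After the IDS='alert': P(compromised) = 0.25·0.9674 / (0.25·0.9674 + 0.15·0.0326) ≈ 0.9802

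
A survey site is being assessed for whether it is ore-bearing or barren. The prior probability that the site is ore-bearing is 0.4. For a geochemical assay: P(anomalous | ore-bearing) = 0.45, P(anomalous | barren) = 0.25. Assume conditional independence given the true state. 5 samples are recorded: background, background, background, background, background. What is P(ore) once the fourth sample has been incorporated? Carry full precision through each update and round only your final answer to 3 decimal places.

0.162

After 'background': P(ore) = 0.55·0.4000 / (0.55·0.4000 + 0.75·0.6000) ≈ 0.3284
After 'background': P(ore) = 0.55·0.3284 / (0.55·0.3284 + 0.75·0.6716) ≈ 0.2639
After 'background': P(ore) = 0.55·0.2639 / (0.55·0.2639 + 0.75·0.7361) ≈ 0.2082
After 'background': P(ore) = 0.55·0.2082 / (0.55·0.2082 + 0.75·0.7918) ≈ 0.1616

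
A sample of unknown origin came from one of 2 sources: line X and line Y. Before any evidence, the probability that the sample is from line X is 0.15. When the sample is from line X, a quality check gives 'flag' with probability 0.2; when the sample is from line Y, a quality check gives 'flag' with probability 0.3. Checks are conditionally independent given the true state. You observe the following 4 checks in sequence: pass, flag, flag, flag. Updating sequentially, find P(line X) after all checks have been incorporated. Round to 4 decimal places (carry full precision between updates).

0.0564

After 'pass': P(line X) = 0.8·0.1500 / (0.8·0.1500 + 0.7·0.8500) ≈ 0.1678
After 'flag': P(line X) = 0.2·0.1678 / (0.2·0.1678 + 0.3·0.8322) ≈ 0.1185
After 'flag': P(line X) = 0.2·0.1185 / (0.2·0.1185 + 0.3·0.8815) ≈ 0.0823
After 'flag': P(line X) = 0.2·0.0823 / (0.2·0.0823 + 0.3·0.9177) ≈ 0.0564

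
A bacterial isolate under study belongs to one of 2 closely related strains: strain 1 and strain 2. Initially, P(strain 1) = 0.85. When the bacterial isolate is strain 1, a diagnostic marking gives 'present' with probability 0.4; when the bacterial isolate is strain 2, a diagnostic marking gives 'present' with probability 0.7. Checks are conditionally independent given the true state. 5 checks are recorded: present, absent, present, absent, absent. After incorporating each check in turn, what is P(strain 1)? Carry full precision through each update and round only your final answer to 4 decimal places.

0.9367

Apply Bayes' rule sequentially, carrying P(strain 1) forward.
After 'present': P(strain 1) = 0.4·0.8500 / (0.4·0.8500 + 0.7·0.1500) ≈ 0.7640
After 'absent': P(strain 1) = 0.6·0.7640 / (0.6·0.7640 + 0.3·0.2360) ≈ 0.8662
After 'present': P(strain 1) = 0.4·0.8662 / (0.4·0.8662 + 0.7·0.1338) ≈ 0.7873
After 'absent': P(strain 1) = 0.6·0.7873 / (0.6·0.7873 + 0.3·0.2127) ≈ 0.8810
After 'absent': P(strain 1) = 0.6·0.8810 / (0.6·0.8810 + 0.3·0.1190) ≈ 0.9367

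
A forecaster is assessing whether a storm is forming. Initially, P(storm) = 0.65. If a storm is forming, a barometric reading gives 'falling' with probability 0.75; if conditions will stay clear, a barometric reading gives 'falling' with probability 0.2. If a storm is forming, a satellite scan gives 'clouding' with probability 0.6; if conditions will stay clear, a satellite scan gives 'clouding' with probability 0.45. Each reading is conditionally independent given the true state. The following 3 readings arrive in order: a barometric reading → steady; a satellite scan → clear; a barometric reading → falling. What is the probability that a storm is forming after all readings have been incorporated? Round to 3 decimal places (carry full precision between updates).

0.613

After a barometric reading='steady': P(storm) = 0.25·0.6500 / (0.25·0.6500 + 0.8·0.3500) ≈ 0.3672
After a satellite scan='clear': P(storm) = 0.4·0.3672 / (0.4·0.3672 + 0.55·0.6328) ≈ 0.2968
After a barometric reading='falling': P(storm) = 0.75·0.2968 / (0.75·0.2968 + 0.2·0.7032) ≈ 0.6128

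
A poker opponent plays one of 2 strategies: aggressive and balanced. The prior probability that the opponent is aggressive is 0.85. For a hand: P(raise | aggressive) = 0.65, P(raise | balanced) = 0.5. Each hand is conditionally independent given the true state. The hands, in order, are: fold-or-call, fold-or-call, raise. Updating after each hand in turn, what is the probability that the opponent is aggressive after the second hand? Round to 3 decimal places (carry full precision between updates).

Apply Bayes' rule sequentially, carrying P(aggressive) forward.
After 'fold-or-call': P(aggressive) = 0.35·0.8500 / (0.35·0.8500 + 0.5·0.1500) ≈ 0.7987
After 'fold-or-call': P(aggressive) = 0.35·0.7987 / (0.35·0.7987 + 0.5·0.2013) ≈ 0.7352

0.735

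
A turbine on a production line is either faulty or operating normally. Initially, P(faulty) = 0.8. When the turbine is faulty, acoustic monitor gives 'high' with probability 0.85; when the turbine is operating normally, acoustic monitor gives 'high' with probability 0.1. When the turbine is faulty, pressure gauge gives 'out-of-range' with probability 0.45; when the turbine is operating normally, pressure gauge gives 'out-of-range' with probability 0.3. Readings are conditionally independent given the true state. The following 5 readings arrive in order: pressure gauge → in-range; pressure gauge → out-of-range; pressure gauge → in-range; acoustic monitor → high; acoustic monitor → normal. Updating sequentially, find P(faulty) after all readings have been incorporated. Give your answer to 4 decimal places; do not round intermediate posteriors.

0.8399

Apply Bayes' rule sequentially, carrying P(faulty) forward.
After pressure gauge='in-range': P(faulty) = 0.55·0.8000 / (0.55·0.8000 + 0.7·0.2000) ≈ 0.7586
After pressure gauge='out-of-range': P(faulty) = 0.45·0.7586 / (0.45·0.7586 + 0.3·0.2414) ≈ 0.8250
After pressure gauge='in-range': P(faulty) = 0.55·0.8250 / (0.55·0.8250 + 0.7·0.1750) ≈ 0.7874
After acoustic monitor='high': P(faulty) = 0.85·0.7874 / (0.85·0.7874 + 0.1·0.2126) ≈ 0.9692
After acoustic monitor='normal': P(faulty) = 0.15·0.9692 / (0.15·0.9692 + 0.9·0.0308) ≈ 0.8399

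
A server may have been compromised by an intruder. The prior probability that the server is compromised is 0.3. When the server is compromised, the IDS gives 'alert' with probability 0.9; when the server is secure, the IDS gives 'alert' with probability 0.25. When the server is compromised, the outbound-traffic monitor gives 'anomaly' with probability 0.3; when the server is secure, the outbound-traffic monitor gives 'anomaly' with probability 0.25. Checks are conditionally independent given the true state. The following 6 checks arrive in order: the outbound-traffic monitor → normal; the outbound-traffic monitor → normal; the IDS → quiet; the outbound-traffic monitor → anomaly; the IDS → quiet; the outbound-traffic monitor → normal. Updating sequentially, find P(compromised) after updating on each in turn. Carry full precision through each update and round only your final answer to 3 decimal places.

0.007

After the outbound-traffic monitor='normal': P(compromised) = 0.7·0.3000 / (0.7·0.3000 + 0.75·0.7000) ≈ 0.2857
After the outbound-traffic monitor='normal': P(compromised) = 0.7·0.2857 / (0.7·0.2857 + 0.75·0.7143) ≈ 0.2718
After the IDS='quiet': P(compromised) = 0.1·0.2718 / (0.1·0.2718 + 0.75·0.7282) ≈ 0.0474
After the outbound-traffic monitor='anomaly': P(compromised) = 0.3·0.0474 / (0.3·0.0474 + 0.25·0.9526) ≈ 0.0564
After the IDS='quiet': P(compromised) = 0.1·0.0564 / (0.1·0.0564 + 0.75·0.9436) ≈ 0.0079
After the outbound-traffic monitor='normal': P(compromised) = 0.7·0.0079 / (0.7·0.0079 + 0.75·0.9921) ≈ 0.0074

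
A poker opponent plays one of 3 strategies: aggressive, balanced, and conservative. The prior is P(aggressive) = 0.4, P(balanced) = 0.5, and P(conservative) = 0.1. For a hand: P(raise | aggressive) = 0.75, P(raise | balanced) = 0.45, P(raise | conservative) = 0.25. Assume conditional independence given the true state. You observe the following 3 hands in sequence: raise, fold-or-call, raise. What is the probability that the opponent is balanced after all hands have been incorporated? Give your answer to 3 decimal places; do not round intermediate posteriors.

0.477

After 'raise': normaliser = 0.75·0.4000 + 0.45·0.5000 + 0.25·0.1000; P(aggressive) ≈ 0.5455, P(balanced) ≈ 0.4091, P(conservative) ≈ 0.0455
After 'fold-or-call': normaliser = 0.25·0.5455 + 0.55·0.4091 + 0.75·0.0455; P(aggressive) ≈ 0.3448, P(balanced) ≈ 0.5690, P(conservative) ≈ 0.0862
After 'raise': normaliser = 0.75·0.3448 + 0.45·0.5690 + 0.25·0.0862; P(aggressive) ≈ 0.4823, P(balanced) ≈ 0.4775, P(conservative) ≈ 0.0402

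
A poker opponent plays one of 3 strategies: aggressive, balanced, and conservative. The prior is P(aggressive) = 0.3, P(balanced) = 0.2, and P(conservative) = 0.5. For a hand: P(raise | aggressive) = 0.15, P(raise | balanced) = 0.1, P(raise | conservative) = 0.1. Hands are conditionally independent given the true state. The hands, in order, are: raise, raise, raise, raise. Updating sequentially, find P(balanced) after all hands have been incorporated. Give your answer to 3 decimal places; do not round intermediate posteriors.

After 'raise': normaliser = 0.15·0.3000 + 0.1·0.2000 + 0.1·0.5000; P(aggressive) ≈ 0.3913, P(balanced) ≈ 0.1739, P(conservative) ≈ 0.4348
After 'raise': normaliser = 0.15·0.3913 + 0.1·0.1739 + 0.1·0.4348; P(aggressive) ≈ 0.4909, P(balanced) ≈ 0.1455, P(conservative) ≈ 0.3636
After 'raise': normaliser = 0.15·0.4909 + 0.1·0.1455 + 0.1·0.3636; P(aggressive) ≈ 0.5912, P(balanced) ≈ 0.1168, P(conservative) ≈ 0.2920
After 'raise': normaliser = 0.15·0.5912 + 0.1·0.1168 + 0.1·0.2920; P(aggressive) ≈ 0.6845, P(balanced) ≈ 0.0901, P(conservative) ≈ 0.2254

0.090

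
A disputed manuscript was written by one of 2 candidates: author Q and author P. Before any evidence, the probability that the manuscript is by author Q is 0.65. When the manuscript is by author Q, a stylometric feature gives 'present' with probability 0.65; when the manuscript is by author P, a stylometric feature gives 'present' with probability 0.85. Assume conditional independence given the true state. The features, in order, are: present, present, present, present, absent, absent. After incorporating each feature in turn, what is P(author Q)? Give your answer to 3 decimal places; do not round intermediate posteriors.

0.776

After 'present': P(author Q) = 0.65·0.6500 / (0.65·0.6500 + 0.85·0.3500) ≈ 0.5868
After 'present': P(author Q) = 0.65·0.5868 / (0.65·0.5868 + 0.85·0.4132) ≈ 0.5206
After 'present': P(author Q) = 0.65·0.5206 / (0.65·0.5206 + 0.85·0.4794) ≈ 0.4537
After 'present': P(author Q) = 0.65·0.4537 / (0.65·0.4537 + 0.85·0.5463) ≈ 0.3884
After 'absent': P(author Q) = 0.35·0.3884 / (0.35·0.3884 + 0.15·0.6116) ≈ 0.5971
After 'absent': P(author Q) = 0.35·0.5971 / (0.35·0.5971 + 0.15·0.4029) ≈ 0.7757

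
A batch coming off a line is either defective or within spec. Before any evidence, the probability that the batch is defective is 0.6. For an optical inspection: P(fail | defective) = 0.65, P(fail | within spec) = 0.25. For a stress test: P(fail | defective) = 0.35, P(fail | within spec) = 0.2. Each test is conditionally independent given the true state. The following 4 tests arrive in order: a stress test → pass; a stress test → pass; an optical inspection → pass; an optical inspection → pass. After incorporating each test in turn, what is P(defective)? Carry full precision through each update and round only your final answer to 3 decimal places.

0.177

Each posterior becomes the prior for the next update.
After a stress test='pass': P(defective) = 0.65·0.6000 / (0.65·0.6000 + 0.8·0.4000) ≈ 0.5493
After a stress test='pass': P(defective) = 0.65·0.5493 / (0.65·0.5493 + 0.8·0.4507) ≈ 0.4975
After an optical inspection='pass': P(defective) = 0.35·0.4975 / (0.35·0.4975 + 0.75·0.5025) ≈ 0.3161
After an optical inspection='pass': P(defective) = 0.35·0.3161 / (0.35·0.3161 + 0.75·0.6839) ≈ 0.1774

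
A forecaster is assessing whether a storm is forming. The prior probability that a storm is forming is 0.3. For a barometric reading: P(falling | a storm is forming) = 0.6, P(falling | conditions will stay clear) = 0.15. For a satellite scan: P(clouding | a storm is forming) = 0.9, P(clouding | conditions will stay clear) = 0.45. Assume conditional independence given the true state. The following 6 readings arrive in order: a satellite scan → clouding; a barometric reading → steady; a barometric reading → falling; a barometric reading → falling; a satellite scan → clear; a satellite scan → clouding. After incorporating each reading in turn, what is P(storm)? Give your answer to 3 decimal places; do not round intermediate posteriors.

After a satellite scan='clouding': P(storm) = 0.9·0.3000 / (0.9·0.3000 + 0.45·0.7000) ≈ 0.4615
After a barometric reading='steady': P(storm) = 0.4·0.4615 / (0.4·0.4615 + 0.85·0.5385) ≈ 0.2874
After a barometric reading='falling': P(storm) = 0.6·0.2874 / (0.6·0.2874 + 0.15·0.7126) ≈ 0.6174
After a barometric reading='falling': P(storm) = 0.6·0.6174 / (0.6·0.6174 + 0.15·0.3826) ≈ 0.8658
After a satellite scan='clear': P(storm) = 0.1·0.8658 / (0.1·0.8658 + 0.55·0.1342) ≈ 0.5399
After a satellite scan='clouding': P(storm) = 0.9·0.5399 / (0.9·0.5399 + 0.45·0.4601) ≈ 0.7012

0.701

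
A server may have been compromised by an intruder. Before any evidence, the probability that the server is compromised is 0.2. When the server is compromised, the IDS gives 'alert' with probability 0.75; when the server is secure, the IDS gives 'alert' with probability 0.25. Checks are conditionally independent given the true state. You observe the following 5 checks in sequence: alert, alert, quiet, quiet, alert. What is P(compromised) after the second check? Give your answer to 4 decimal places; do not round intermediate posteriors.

After 'alert': P(compromised) = 0.75·0.2000 / (0.75·0.2000 + 0.25·0.8000) ≈ 0.4286
After 'alert': P(compromised) = 0.75·0.4286 / (0.75·0.4286 + 0.25·0.5714) ≈ 0.6923

0.6923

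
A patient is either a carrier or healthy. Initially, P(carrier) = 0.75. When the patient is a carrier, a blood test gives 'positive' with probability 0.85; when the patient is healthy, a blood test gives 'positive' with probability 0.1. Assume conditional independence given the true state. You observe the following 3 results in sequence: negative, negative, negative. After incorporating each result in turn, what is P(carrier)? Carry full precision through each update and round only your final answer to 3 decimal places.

Apply Bayes' rule sequentially, carrying P(carrier) forward.
After 'negative': P(carrier) = 0.15·0.7500 / (0.15·0.7500 + 0.9·0.2500) ≈ 0.3333
After 'negative': P(carrier) = 0.15·0.3333 / (0.15·0.3333 + 0.9·0.6667) ≈ 0.0769
After 'negative': P(carrier) = 0.15·0.0769 / (0.15·0.0769 + 0.9·0.9231) ≈ 0.0137

0.014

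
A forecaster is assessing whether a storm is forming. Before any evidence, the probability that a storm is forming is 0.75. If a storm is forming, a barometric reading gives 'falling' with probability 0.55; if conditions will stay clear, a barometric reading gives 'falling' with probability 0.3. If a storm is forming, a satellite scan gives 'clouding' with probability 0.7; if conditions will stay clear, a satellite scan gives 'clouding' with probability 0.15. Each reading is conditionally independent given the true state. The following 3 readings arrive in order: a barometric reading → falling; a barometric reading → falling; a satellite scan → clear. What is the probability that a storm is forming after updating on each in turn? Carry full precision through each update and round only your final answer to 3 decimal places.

After a barometric reading='falling': P(storm) = 0.55·0.7500 / (0.55·0.7500 + 0.3·0.2500) ≈ 0.8462
After a barometric reading='falling': P(storm) = 0.55·0.8462 / (0.55·0.8462 + 0.3·0.1538) ≈ 0.9098
After a satellite scan='clear': P(storm) = 0.3·0.9098 / (0.3·0.9098 + 0.85·0.0902) ≈ 0.7806

0.781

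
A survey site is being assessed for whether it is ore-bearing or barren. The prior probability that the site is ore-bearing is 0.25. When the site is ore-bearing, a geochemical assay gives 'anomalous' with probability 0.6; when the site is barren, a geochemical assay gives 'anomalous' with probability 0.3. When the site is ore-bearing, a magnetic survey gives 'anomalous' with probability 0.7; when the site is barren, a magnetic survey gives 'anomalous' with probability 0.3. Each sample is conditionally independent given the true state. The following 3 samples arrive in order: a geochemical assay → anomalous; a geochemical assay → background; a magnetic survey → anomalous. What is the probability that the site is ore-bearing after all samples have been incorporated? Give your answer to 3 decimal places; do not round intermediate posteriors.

0.471

After a geochemical assay='anomalous': P(ore) = 0.6·0.2500 / (0.6·0.2500 + 0.3·0.7500) ≈ 0.4000
After a geochemical assay='background': P(ore) = 0.4·0.4000 / (0.4·0.4000 + 0.7·0.6000) ≈ 0.2759
After a magnetic survey='anomalous': P(ore) = 0.7·0.2759 / (0.7·0.2759 + 0.3·0.7241) ≈ 0.4706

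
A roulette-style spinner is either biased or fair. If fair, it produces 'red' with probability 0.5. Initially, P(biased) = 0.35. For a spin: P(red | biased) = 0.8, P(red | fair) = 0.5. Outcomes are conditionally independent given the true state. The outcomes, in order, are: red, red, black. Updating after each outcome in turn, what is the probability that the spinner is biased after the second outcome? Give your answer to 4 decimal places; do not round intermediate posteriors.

0.5796

After 'red': P(biased) = 0.8·0.3500 / (0.8·0.3500 + 0.5·0.6500) ≈ 0.4628
After 'red': P(biased) = 0.8·0.4628 / (0.8·0.4628 + 0.5·0.5372) ≈ 0.5796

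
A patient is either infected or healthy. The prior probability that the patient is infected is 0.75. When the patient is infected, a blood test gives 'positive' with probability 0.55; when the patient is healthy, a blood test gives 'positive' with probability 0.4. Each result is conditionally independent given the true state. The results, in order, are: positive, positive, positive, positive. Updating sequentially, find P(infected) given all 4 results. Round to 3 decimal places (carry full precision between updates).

After 'positive': P(infected) = 0.55·0.7500 / (0.55·0.7500 + 0.4·0.2500) ≈ 0.8049
After 'positive': P(infected) = 0.55·0.8049 / (0.55·0.8049 + 0.4·0.1951) ≈ 0.8501
After 'positive': P(infected) = 0.55·0.8501 / (0.55·0.8501 + 0.4·0.1499) ≈ 0.8863
After 'positive': P(infected) = 0.55·0.8863 / (0.55·0.8863 + 0.4·0.1137) ≈ 0.9147

0.915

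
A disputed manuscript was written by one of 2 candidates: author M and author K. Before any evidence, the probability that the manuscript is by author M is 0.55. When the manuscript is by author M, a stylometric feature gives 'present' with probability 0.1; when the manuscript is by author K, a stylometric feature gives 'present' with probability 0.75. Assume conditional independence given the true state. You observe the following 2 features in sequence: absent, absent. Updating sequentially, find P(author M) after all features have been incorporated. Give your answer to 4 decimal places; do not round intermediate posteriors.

0.9406

After 'absent': P(author M) = 0.9·0.5500 / (0.9·0.5500 + 0.25·0.4500) ≈ 0.8148
After 'absent': P(author M) = 0.9·0.8148 / (0.9·0.8148 + 0.25·0.1852) ≈ 0.9406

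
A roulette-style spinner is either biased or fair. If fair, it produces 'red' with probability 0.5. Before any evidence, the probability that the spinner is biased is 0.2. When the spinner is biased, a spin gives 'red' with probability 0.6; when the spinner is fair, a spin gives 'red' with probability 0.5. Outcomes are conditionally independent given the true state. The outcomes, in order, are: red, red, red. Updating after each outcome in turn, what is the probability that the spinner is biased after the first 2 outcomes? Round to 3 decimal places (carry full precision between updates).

0.265

Apply Bayes' rule sequentially, carrying P(biased) forward.
After 'red': P(biased) = 0.6·0.2000 / (0.6·0.2000 + 0.5·0.8000) ≈ 0.2308
After 'red': P(biased) = 0.6·0.2308 / (0.6·0.2308 + 0.5·0.7692) ≈ 0.2647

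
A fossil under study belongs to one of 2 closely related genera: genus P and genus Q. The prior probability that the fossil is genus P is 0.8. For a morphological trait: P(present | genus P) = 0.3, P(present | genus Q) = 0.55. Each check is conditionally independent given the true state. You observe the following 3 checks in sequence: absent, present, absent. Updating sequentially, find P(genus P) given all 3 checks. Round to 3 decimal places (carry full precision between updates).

0.841

Each posterior becomes the prior for the next update.
After 'absent': P(genus P) = 0.7·0.8000 / (0.7·0.8000 + 0.45·0.2000) ≈ 0.8615
After 'present': P(genus P) = 0.3·0.8615 / (0.3·0.8615 + 0.55·0.1385) ≈ 0.7724
After 'absent': P(genus P) = 0.7·0.7724 / (0.7·0.7724 + 0.45·0.2276) ≈ 0.8408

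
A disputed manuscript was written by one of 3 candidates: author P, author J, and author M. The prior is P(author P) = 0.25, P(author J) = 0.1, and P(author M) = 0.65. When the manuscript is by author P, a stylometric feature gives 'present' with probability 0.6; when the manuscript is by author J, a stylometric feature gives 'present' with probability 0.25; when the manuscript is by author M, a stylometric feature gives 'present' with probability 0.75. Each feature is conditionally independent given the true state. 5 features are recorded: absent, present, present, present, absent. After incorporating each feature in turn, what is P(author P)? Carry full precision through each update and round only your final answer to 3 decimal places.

Apply Bayes' rule sequentially, carrying P(author P) forward.
After 'absent': normaliser = 0.4·0.2500 + 0.75·0.1000 + 0.25·0.6500; P(author P) ≈ 0.2963, P(author J) ≈ 0.2222, P(author M) ≈ 0.4815
After 'present': normaliser = 0.6·0.2963 + 0.25·0.2222 + 0.75·0.4815; P(author P) ≈ 0.2991, P(author J) ≈ 0.0935, P(author M) ≈ 0.6075
After 'present': normaliser = 0.6·0.2991 + 0.25·0.0935 + 0.75·0.6075; P(author P) ≈ 0.2725, P(author J) ≈ 0.0355, P(author M) ≈ 0.6920
After 'present': normaliser = 0.6·0.2725 + 0.25·0.0355 + 0.75·0.6920; P(author P) ≈ 0.2365, P(author J) ≈ 0.0128, P(author M) ≈ 0.7507
After 'absent': normaliser = 0.4·0.2365 + 0.75·0.0128 + 0.25·0.7507; P(author P) ≈ 0.3241, P(author J) ≈ 0.0330, P(author M) ≈ 0.6429

0.324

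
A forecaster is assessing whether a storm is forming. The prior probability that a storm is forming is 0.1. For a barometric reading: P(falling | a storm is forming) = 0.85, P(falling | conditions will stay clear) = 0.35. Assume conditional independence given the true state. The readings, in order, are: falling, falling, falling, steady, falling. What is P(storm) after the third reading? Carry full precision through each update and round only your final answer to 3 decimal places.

0.614

After 'falling': P(storm) = 0.85·0.1000 / (0.85·0.1000 + 0.35·0.9000) ≈ 0.2125
After 'falling': P(storm) = 0.85·0.2125 / (0.85·0.2125 + 0.35·0.7875) ≈ 0.3959
After 'falling': P(storm) = 0.85·0.3959 / (0.85·0.3959 + 0.35·0.6041) ≈ 0.6141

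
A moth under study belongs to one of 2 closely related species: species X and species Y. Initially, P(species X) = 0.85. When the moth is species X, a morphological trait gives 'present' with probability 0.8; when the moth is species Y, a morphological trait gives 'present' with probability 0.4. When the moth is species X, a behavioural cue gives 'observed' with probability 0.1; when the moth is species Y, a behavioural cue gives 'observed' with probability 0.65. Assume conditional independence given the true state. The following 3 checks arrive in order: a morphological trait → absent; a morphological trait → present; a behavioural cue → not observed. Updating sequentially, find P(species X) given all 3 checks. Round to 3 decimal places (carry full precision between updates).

After a morphological trait='absent': P(species X) = 0.2·0.8500 / (0.2·0.8500 + 0.6·0.1500) ≈ 0.6538
After a morphological trait='present': P(species X) = 0.8·0.6538 / (0.8·0.6538 + 0.4·0.3462) ≈ 0.7907
After a behavioural cue='not observed': P(species X) = 0.9·0.7907 / (0.9·0.7907 + 0.35·0.2093) ≈ 0.9067

0.907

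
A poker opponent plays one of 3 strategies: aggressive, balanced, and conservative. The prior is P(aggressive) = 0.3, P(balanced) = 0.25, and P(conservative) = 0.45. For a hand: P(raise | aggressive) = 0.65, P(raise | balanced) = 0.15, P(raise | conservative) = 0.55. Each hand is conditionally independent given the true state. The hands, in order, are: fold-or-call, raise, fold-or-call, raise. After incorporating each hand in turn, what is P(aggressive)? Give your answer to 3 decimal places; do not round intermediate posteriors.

0.329

After 'fold-or-call': normaliser = 0.35·0.3000 + 0.85·0.2500 + 0.45·0.4500; P(aggressive) ≈ 0.2019, P(balanced) ≈ 0.4087, P(conservative) ≈ 0.3894
After 'raise': normaliser = 0.65·0.2019 + 0.15·0.4087 + 0.55·0.3894; P(aggressive) ≈ 0.3227, P(balanced) ≈ 0.1507, P(conservative) ≈ 0.5266
After 'fold-or-call': normaliser = 0.35·0.3227 + 0.85·0.1507 + 0.45·0.5266; P(aggressive) ≈ 0.2363, P(balanced) ≈ 0.2680, P(conservative) ≈ 0.4957
After 'raise': normaliser = 0.65·0.2363 + 0.15·0.2680 + 0.55·0.4957; P(aggressive) ≈ 0.3293, P(balanced) ≈ 0.0862, P(conservative) ≈ 0.5846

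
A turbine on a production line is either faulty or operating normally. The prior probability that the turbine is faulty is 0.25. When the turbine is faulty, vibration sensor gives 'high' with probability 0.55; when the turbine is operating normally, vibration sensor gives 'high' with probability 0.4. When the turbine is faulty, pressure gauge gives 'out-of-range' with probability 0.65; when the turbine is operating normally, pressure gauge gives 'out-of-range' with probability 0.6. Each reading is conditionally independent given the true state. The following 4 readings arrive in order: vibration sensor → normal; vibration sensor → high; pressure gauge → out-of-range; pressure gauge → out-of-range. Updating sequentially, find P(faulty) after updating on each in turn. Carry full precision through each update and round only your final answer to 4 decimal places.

After vibration sensor='normal': P(faulty) = 0.45·0.2500 / (0.45·0.2500 + 0.6·0.7500) ≈ 0.2000
After vibration sensor='high': P(faulty) = 0.55·0.2000 / (0.55·0.2000 + 0.4·0.8000) ≈ 0.2558
After pressure gauge='out-of-range': P(faulty) = 0.65·0.2558 / (0.65·0.2558 + 0.6·0.7442) ≈ 0.2713
After pressure gauge='out-of-range': P(faulty) = 0.65·0.2713 / (0.65·0.2713 + 0.6·0.7287) ≈ 0.2875

0.2875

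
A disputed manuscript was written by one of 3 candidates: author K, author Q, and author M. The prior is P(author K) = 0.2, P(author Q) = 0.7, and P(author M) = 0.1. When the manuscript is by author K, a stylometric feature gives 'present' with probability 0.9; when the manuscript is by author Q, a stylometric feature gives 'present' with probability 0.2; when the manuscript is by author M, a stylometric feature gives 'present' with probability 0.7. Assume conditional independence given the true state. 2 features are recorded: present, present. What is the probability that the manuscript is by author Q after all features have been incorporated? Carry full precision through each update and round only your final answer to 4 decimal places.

After 'present': normaliser = 0.9·0.2000 + 0.2·0.7000 + 0.7·0.1000; P(author K) ≈ 0.4615, P(author Q) ≈ 0.3590, P(author M) ≈ 0.1795
After 'present': normaliser = 0.9·0.4615 + 0.2·0.3590 + 0.7·0.1795; P(author K) ≈ 0.6778, P(author Q) ≈ 0.1172, P(author M) ≈ 0.2050

0.1172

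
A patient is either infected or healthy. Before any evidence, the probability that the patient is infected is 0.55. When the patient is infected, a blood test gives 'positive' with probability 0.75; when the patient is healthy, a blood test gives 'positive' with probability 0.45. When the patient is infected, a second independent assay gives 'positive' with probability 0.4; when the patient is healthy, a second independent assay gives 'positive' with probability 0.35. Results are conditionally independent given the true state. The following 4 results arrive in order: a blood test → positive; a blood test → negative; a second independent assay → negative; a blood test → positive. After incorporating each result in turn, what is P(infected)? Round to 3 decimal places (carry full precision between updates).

0.588

After a blood test='positive': P(infected) = 0.75·0.5500 / (0.75·0.5500 + 0.45·0.4500) ≈ 0.6707
After a blood test='negative': P(infected) = 0.25·0.6707 / (0.25·0.6707 + 0.55·0.3293) ≈ 0.4808
After a second independent assay='negative': P(infected) = 0.6·0.4808 / (0.6·0.4808 + 0.65·0.5192) ≈ 0.4608
After a blood test='positive': P(infected) = 0.75·0.4608 / (0.75·0.4608 + 0.45·0.5392) ≈ 0.5875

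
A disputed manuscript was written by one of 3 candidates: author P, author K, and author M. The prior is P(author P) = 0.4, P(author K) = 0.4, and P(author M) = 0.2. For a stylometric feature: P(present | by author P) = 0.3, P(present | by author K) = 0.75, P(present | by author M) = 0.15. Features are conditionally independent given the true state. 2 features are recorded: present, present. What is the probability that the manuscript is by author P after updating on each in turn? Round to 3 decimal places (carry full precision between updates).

After 'present': normaliser = 0.3·0.4000 + 0.75·0.4000 + 0.15·0.2000; P(author P) ≈ 0.2667, P(author K) ≈ 0.6667, P(author M) ≈ 0.0667
After 'present': normaliser = 0.3·0.2667 + 0.75·0.6667 + 0.15·0.0667; P(author P) ≈ 0.1356, P(author K) ≈ 0.8475, P(author M) ≈ 0.0169

0.136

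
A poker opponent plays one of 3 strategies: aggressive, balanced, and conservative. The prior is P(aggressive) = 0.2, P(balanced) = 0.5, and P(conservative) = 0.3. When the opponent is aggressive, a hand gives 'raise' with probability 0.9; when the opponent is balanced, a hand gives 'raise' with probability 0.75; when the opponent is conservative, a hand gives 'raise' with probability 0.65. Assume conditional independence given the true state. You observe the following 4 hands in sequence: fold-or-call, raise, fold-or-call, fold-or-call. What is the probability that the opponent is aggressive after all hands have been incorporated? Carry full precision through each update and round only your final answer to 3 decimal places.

0.013

After 'fold-or-call': normaliser = 0.1·0.2000 + 0.25·0.5000 + 0.35·0.3000; P(aggressive) ≈ 0.0800, P(balanced) ≈ 0.5000, P(conservative) ≈ 0.4200
After 'raise': normaliser = 0.9·0.0800 + 0.75·0.5000 + 0.65·0.4200; P(aggressive) ≈ 0.1000, P(balanced) ≈ 0.5208, P(conservative) ≈ 0.3792
After 'fold-or-call': normaliser = 0.1·0.1000 + 0.25·0.5208 + 0.35·0.3792; P(aggressive) ≈ 0.0366, P(balanced) ≈ 0.4771, P(conservative) ≈ 0.4863
After 'fold-or-call': normaliser = 0.1·0.0366 + 0.25·0.4771 + 0.35·0.4863; P(aggressive) ≈ 0.0125, P(balanced) ≈ 0.4069, P(conservative) ≈ 0.5806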